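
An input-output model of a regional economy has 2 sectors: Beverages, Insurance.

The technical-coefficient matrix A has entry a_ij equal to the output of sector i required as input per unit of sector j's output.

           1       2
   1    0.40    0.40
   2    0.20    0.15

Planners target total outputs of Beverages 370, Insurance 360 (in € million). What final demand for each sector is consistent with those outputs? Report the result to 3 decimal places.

d_1 = 78.000, d_2 = 232.000

I − A =
  [   0.60    -0.40]
  [  -0.20     0.85]
d = (I − A) x:
  d_1 = (+0.60)·370 + (-0.40)·360 = 78.000
  d_2 = (-0.20)·370 + (+0.85)·360 = 232.000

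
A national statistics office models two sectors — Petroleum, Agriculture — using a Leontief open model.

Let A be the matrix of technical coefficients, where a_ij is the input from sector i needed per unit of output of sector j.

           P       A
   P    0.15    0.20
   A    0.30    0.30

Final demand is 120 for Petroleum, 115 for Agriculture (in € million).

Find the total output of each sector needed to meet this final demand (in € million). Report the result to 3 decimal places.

I − A =
  [   0.85    -0.20]
  [  -0.30     0.70]
det(I−A) = (0.85)(0.70) − (-0.20)(-0.30) = 0.5350
adj(I−A) = [[0.70, 0.20], [0.30, 0.85]]
(I − A)⁻¹ = adj(I−A) / det(I−A) ≈
  [   1.3084     0.3738]
  [   0.5607     1.5888]
x = (I − A)⁻¹ d = adj(I−A)·d / det(I−A), with det(I−A) = 0.5350:
  x_P = (0.70·120 + 0.20·115) / 0.5350 = 107.00 / 0.5350 = 200.000
  x_A = (0.30·120 + 0.85·115) / 0.5350 = 133.75 / 0.5350 = 250.000

x_P = 200.000, x_A = 250.000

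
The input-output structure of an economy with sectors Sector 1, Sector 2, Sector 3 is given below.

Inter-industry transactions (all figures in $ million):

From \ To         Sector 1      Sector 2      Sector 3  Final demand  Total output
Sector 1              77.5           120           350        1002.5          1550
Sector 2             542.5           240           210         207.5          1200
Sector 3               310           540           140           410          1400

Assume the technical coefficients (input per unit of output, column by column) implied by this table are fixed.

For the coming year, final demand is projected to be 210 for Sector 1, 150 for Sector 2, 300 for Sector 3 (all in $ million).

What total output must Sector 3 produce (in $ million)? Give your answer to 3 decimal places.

x_3 = 694.269

Technical coefficients a_ij = z_ij / X_j:
  a_11 = 77.5/1550 = 0.05, a_21 = 542.5/1550 = 0.35, a_31 = 310/1550 = 0.20
  a_12 = 120/1200 = 0.10, a_22 = 240/1200 = 0.20, a_32 = 540/1200 = 0.45
  a_13 = 350/1400 = 0.25, a_23 = 210/1400 = 0.15, a_33 = 140/1400 = 0.10
I − A =
  [   0.95    -0.10    -0.25]
  [  -0.35     0.80    -0.15]
  [  -0.20    -0.45     0.90]
Cofactors of I−A, C_ij = (−1)^(i+j)·(minor ij) (rows/columns in the sector order above):
  C_11 = (0.80)(0.90) − (-0.15)(-0.45) = 0.6525
  C_12 = −[(-0.35)(0.90) − (-0.15)(-0.20)] = 0.3450
  C_13 = (-0.35)(-0.45) − (0.80)(-0.20) = 0.3175
  C_21 = −[(-0.10)(0.90) − (-0.25)(-0.45)] = 0.2025
  C_22 = (0.95)(0.90) − (-0.25)(-0.20) = 0.8050
  C_23 = −[(0.95)(-0.45) − (-0.10)(-0.20)] = 0.4475
  C_31 = (-0.10)(-0.15) − (-0.25)(0.80) = 0.2150
  C_32 = −[(0.95)(-0.15) − (-0.25)(-0.35)] = 0.2300
  C_33 = (0.95)(0.80) − (-0.10)(-0.35) = 0.7250
det(I−A) = Σ_j (I−A)_1j·C_1j = (0.95)(0.6525) + (-0.10)(0.3450) + (-0.25)(0.3175) = 0.5060
adj(I−A) = Cᵀ =
  [ 0.6525   0.2025   0.2150]
  [ 0.3450   0.8050   0.2300]
  [ 0.3175   0.4475   0.7250]
(I − A)⁻¹ = adj(I−A) / det(I−A) ≈
  [   1.2895     0.4002     0.4249]
  [   0.6818     1.5909     0.4545]
  [   0.6275     0.8844     1.4328]
x = (I − A)⁻¹ d = adj(I−A)·d / det(I−A), with det(I−A) = 0.5060:
  x_1 = (0.6525·210 + 0.2025·150 + 0.2150·300) / 0.5060 = 231.90 / 0.5060 ≈ 458.300
  x_2 = (0.3450·210 + 0.8050·150 + 0.2300·300) / 0.5060 = 262.20 / 0.5060 ≈ 518.182
  x_3 = (0.3175·210 + 0.4475·150 + 0.7250·300) / 0.5060 = 351.30 / 0.5060 ≈ 694.269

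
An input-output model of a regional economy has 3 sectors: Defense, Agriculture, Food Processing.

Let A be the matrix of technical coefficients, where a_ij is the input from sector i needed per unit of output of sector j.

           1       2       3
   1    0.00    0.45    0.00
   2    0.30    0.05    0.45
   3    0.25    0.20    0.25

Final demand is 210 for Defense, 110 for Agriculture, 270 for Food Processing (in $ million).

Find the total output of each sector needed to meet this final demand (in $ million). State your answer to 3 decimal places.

x_1 = 472.829, x_2 = 584.064, x_3 = 673.360

I − A =
  [   1.00    -0.45     0.00]
  [  -0.30     0.95    -0.45]
  [  -0.25    -0.20     0.75]
Cofactors of I−A, C_ij = (−1)^(i+j)·(minor ij) (rows/columns in the sector order above):
  C_11 = (0.95)(0.75) − (-0.45)(-0.20) = 0.6225
  C_12 = −[(-0.30)(0.75) − (-0.45)(-0.25)] = 0.3375
  C_13 = (-0.30)(-0.20) − (0.95)(-0.25) = 0.2975
  C_21 = −[(-0.45)(0.75) − (0.00)(-0.20)] = 0.3375
  C_22 = (1.00)(0.75) − (0.00)(-0.25) = 0.7500
  C_23 = −[(1.00)(-0.20) − (-0.45)(-0.25)] = 0.3125
  C_31 = (-0.45)(-0.45) − (0.00)(0.95) = 0.2025
  C_32 = −[(1.00)(-0.45) − (0.00)(-0.30)] = 0.4500
  C_33 = (1.00)(0.95) − (-0.45)(-0.30) = 0.8150
det(I−A) = Σ_j (I−A)_1j·C_1j = (1.00)(0.6225) + (-0.45)(0.3375) + (0.00)(0.2975) = 0.470625
adj(I−A) = Cᵀ =
  [ 0.6225   0.3375   0.2025]
  [ 0.3375   0.7500   0.4500]
  [ 0.2975   0.3125   0.8150]
(I − A)⁻¹ = adj(I−A) / det(I−A) ≈
  [   1.3227     0.7171     0.4303]
  [   0.7171     1.5936     0.9562]
  [   0.6321     0.6640     1.7317]
x = (I − A)⁻¹ d = adj(I−A)·d / det(I−A), with det(I−A) = 0.470625:
  x_1 = (0.6225·210 + 0.3375·110 + 0.2025·270) / 0.470625 = 222.525 / 0.470625 ≈ 472.829
  x_2 = (0.3375·210 + 0.7500·110 + 0.4500·270) / 0.470625 = 274.875 / 0.470625 ≈ 584.064
  x_3 = (0.2975·210 + 0.3125·110 + 0.8150·270) / 0.470625 = 316.90 / 0.470625 ≈ 673.360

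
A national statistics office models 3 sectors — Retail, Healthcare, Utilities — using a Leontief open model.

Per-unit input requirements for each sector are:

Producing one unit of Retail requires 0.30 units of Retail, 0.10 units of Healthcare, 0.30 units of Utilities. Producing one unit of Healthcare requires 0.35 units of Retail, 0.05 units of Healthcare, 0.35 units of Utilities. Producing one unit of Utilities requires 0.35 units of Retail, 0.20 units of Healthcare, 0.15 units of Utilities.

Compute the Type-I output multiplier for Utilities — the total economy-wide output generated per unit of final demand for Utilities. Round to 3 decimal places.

m_U = 3.416

I − A =
  [   0.70    -0.35    -0.35]
  [  -0.10     0.95    -0.20]
  [  -0.30    -0.35     0.85]
Cofactors of I−A, C_ij = (−1)^(i+j)·(minor ij) (rows/columns in the sector order above):
  C_11 = (0.95)(0.85) − (-0.20)(-0.35) = 0.7375
  C_12 = −[(-0.10)(0.85) − (-0.20)(-0.30)] = 0.1450
  C_13 = (-0.10)(-0.35) − (0.95)(-0.30) = 0.3200
  C_21 = −[(-0.35)(0.85) − (-0.35)(-0.35)] = 0.4200
  C_22 = (0.70)(0.85) − (-0.35)(-0.30) = 0.4900
  C_23 = −[(0.70)(-0.35) − (-0.35)(-0.30)] = 0.3500
  C_31 = (-0.35)(-0.20) − (-0.35)(0.95) = 0.4025
  C_32 = −[(0.70)(-0.20) − (-0.35)(-0.10)] = 0.1750
  C_33 = (0.70)(0.95) − (-0.35)(-0.10) = 0.6300
det(I−A) = Σ_j (I−A)_1j·C_1j = (0.70)(0.7375) + (-0.35)(0.1450) + (-0.35)(0.3200) = 0.3535
adj(I−A) = Cᵀ =
  [ 0.7375   0.4200   0.4025]
  [ 0.1450   0.4900   0.1750]
  [ 0.3200   0.3500   0.6300]
(I − A)⁻¹ = adj(I−A) / det(I−A) ≈
  [   2.0863     1.1881     1.1386]
  [   0.4102     1.3861     0.4950]
  [   0.9052     0.9901     1.7822]
The output multiplier for sector j is the column-j sum of the Leontief inverse (I − A)⁻¹ = adj(I−A) / det(I−A).
Column U of adj(I−A): (0.4025, 0.1750, 0.6300); det(I−A) = 0.3535.
m_U = (0.4025 + 0.1750 + 0.6300) / 0.3535 = 1.2075 / 0.3535 ≈ 3.416.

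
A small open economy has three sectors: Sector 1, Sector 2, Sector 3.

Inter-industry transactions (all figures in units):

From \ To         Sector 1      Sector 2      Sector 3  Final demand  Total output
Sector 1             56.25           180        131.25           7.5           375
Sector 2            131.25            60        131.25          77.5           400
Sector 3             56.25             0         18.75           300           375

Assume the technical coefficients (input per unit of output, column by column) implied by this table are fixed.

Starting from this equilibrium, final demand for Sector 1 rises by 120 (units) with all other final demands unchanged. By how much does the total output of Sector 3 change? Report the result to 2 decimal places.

Technical coefficients a_ij = z_ij / X_j:
  a_11 = 56.25/375 = 0.15, a_21 = 131.25/375 = 0.35, a_31 = 56.25/375 = 0.15
  a_12 = 180/400 = 0.45, a_22 = 60/400 = 0.15, a_32 = 0/400 = 0.00
  a_13 = 131.25/375 = 0.35, a_23 = 131.25/375 = 0.35, a_33 = 18.75/375 = 0.05
I − A =
  [   0.85    -0.45    -0.35]
  [  -0.35     0.85    -0.35]
  [  -0.15     0.00     0.95]
Cofactors of I−A, C_ij = (−1)^(i+j)·(minor ij) (rows/columns in the sector order above):
  C_11 = (0.85)(0.95) − (-0.35)(0.00) = 0.8075
  C_12 = −[(-0.35)(0.95) − (-0.35)(-0.15)] = 0.3850
  C_13 = (-0.35)(0.00) − (0.85)(-0.15) = 0.1275
  C_21 = −[(-0.45)(0.95) − (-0.35)(0.00)] = 0.4275
  C_22 = (0.85)(0.95) − (-0.35)(-0.15) = 0.7550
  C_23 = −[(0.85)(0.00) − (-0.45)(-0.15)] = 0.0675
  C_31 = (-0.45)(-0.35) − (-0.35)(0.85) = 0.4550
  C_32 = −[(0.85)(-0.35) − (-0.35)(-0.35)] = 0.4200
  C_33 = (0.85)(0.85) − (-0.45)(-0.35) = 0.5650
det(I−A) = Σ_j (I−A)_1j·C_1j = (0.85)(0.8075) + (-0.45)(0.3850) + (-0.35)(0.1275) = 0.4685
adj(I−A) = Cᵀ =
  [ 0.8075   0.4275   0.4550]
  [ 0.3850   0.7550   0.4200]
  [ 0.1275   0.0675   0.5650]
(I − A)⁻¹ = adj(I−A) / det(I−A) ≈
  [   1.7236     0.9125     0.9712]
  [   0.8218     1.6115     0.8965]
  [   0.2721     0.1441     1.2060]
Δx = (I − A)⁻¹ Δd with Δd having +120 in the Sector 1 component and 0 elsewhere.
So Δx_3 = L_31 · (+120), where L_31 = adj(I−A)_31 / det(I−A) = 0.1275 / 0.4685.
Δx_3 = 0.1275 × (+120) / 0.4685 = 15.30 / 0.4685 ≈ 32.66.

Δx_3 = 32.66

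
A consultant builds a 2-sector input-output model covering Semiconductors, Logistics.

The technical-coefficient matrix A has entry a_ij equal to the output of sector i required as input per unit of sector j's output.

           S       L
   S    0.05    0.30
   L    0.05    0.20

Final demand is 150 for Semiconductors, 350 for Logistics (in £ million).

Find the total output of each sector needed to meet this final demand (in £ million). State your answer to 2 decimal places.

x_S = 302.01, x_L = 456.38

I − A =
  [   0.95    -0.30]
  [  -0.05     0.80]
det(I−A) = (0.95)(0.80) − (-0.30)(-0.05) = 0.7450
adj(I−A) = [[0.80, 0.30], [0.05, 0.95]]
(I − A)⁻¹ = adj(I−A) / det(I−A) ≈
  [   1.0738     0.4027]
  [   0.0671     1.2752]
x = (I − A)⁻¹ d = adj(I−A)·d / det(I−A), with det(I−A) = 0.7450:
  x_S = (0.80·150 + 0.30·350) / 0.7450 = 225.00 / 0.7450 ≈ 302.01
  x_L = (0.05·150 + 0.95·350) / 0.7450 = 340.00 / 0.7450 ≈ 456.38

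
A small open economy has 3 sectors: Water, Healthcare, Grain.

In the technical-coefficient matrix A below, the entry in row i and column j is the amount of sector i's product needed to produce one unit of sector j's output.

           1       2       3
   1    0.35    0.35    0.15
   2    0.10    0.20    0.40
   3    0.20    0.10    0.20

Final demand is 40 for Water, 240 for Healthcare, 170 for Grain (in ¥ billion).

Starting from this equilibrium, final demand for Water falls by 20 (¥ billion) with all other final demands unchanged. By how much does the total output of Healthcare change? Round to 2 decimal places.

Δx_2 = -10.37

I − A =
  [   0.65    -0.35    -0.15]
  [  -0.10     0.80    -0.40]
  [  -0.20    -0.10     0.80]
Cofactors of I−A, C_ij = (−1)^(i+j)·(minor ij) (rows/columns in the sector order above):
  C_11 = (0.80)(0.80) − (-0.40)(-0.10) = 0.6000
  C_12 = −[(-0.10)(0.80) − (-0.40)(-0.20)] = 0.1600
  C_13 = (-0.10)(-0.10) − (0.80)(-0.20) = 0.1700
  C_21 = −[(-0.35)(0.80) − (-0.15)(-0.10)] = 0.2950
  C_22 = (0.65)(0.80) − (-0.15)(-0.20) = 0.4900
  C_23 = −[(0.65)(-0.10) − (-0.35)(-0.20)] = 0.1350
  C_31 = (-0.35)(-0.40) − (-0.15)(0.80) = 0.2600
  C_32 = −[(0.65)(-0.40) − (-0.15)(-0.10)] = 0.2750
  C_33 = (0.65)(0.80) − (-0.35)(-0.10) = 0.4850
det(I−A) = Σ_j (I−A)_1j·C_1j = (0.65)(0.6000) + (-0.35)(0.1600) + (-0.15)(0.1700) = 0.3085
adj(I−A) = Cᵀ =
  [ 0.6000   0.2950   0.2600]
  [ 0.1600   0.4900   0.2750]
  [ 0.1700   0.1350   0.4850]
(I − A)⁻¹ = adj(I−A) / det(I−A) ≈
  [   1.9449     0.9562     0.8428]
  [   0.5186     1.5883     0.8914]
  [   0.5511     0.4376     1.5721]
Δx = (I − A)⁻¹ Δd with Δd having -20 in the Water component and 0 elsewhere.
So Δx_2 = L_21 · (-20), where L_21 = adj(I−A)_21 / det(I−A) = 0.1600 / 0.3085.
Δx_2 = 0.1600 × (-20) / 0.3085 = -3.20 / 0.3085 ≈ -10.37.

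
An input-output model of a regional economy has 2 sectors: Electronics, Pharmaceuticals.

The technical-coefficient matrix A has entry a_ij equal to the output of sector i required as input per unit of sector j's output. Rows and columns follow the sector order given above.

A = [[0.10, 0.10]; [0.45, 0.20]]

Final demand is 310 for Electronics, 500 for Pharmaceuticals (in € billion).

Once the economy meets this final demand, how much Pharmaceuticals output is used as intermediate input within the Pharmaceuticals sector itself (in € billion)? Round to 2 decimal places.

z_PP = 174.67

I − A =
  [   0.90    -0.10]
  [  -0.45     0.80]
det(I−A) = (0.90)(0.80) − (-0.10)(-0.45) = 0.6750
adj(I−A) = [[0.80, 0.10], [0.45, 0.90]]
(I − A)⁻¹ = adj(I−A) / det(I−A) ≈
  [   1.1852     0.1481]
  [   0.6667     1.3333]
First solve x = (I − A)⁻¹ d = adj(I−A)·d / det(I−A); in particular x_P = (0.45·310 + 0.90·500) / 0.6750 = 589.50 / 0.6750 ≈ 873.3333.
Intermediate flow from P to P: z_PP = a_PP · x_P = 0.20 × 589.50 / 0.6750 = 117.90 / 0.6750 ≈ 174.67.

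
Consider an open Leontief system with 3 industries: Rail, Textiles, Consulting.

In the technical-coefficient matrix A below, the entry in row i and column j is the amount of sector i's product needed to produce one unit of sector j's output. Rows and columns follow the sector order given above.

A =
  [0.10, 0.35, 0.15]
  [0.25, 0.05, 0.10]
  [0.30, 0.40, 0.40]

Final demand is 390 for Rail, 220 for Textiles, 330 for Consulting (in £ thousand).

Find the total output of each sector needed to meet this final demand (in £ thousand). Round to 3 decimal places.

x_R = 911.368, x_T = 620.842, x_C = 1419.579

I − A =
  [   0.90    -0.35    -0.15]
  [  -0.25     0.95    -0.10]
  [  -0.30    -0.40     0.60]
Cofactors of I−A, C_ij = (−1)^(i+j)·(minor ij) (rows/columns in the sector order above):
  C_11 = (0.95)(0.60) − (-0.10)(-0.40) = 0.5300
  C_12 = −[(-0.25)(0.60) − (-0.10)(-0.30)] = 0.1800
  C_13 = (-0.25)(-0.40) − (0.95)(-0.30) = 0.3850
  C_21 = −[(-0.35)(0.60) − (-0.15)(-0.40)] = 0.2700
  C_22 = (0.90)(0.60) − (-0.15)(-0.30) = 0.4950
  C_23 = −[(0.90)(-0.40) − (-0.35)(-0.30)] = 0.4650
  C_31 = (-0.35)(-0.10) − (-0.15)(0.95) = 0.1775
  C_32 = −[(0.90)(-0.10) − (-0.15)(-0.25)] = 0.1275
  C_33 = (0.90)(0.95) − (-0.35)(-0.25) = 0.7675
det(I−A) = Σ_j (I−A)_1j·C_1j = (0.90)(0.5300) + (-0.35)(0.1800) + (-0.15)(0.3850) = 0.35625
adj(I−A) = Cᵀ =
  [ 0.5300   0.2700   0.1775]
  [ 0.1800   0.4950   0.1275]
  [ 0.3850   0.4650   0.7675]
(I − A)⁻¹ = adj(I−A) / det(I−A) ≈
  [   1.4877     0.7579     0.4982]
  [   0.5053     1.3895     0.3579]
  [   1.0807     1.3053     2.1544]
x = (I − A)⁻¹ d = adj(I−A)·d / det(I−A), with det(I−A) = 0.35625:
  x_R = (0.5300·390 + 0.2700·220 + 0.1775·330) / 0.35625 = 324.675 / 0.35625 ≈ 911.368
  x_T = (0.1800·390 + 0.4950·220 + 0.1275·330) / 0.35625 = 221.175 / 0.35625 ≈ 620.842
  x_C = (0.3850·390 + 0.4650·220 + 0.7675·330) / 0.35625 = 505.725 / 0.35625 ≈ 1419.579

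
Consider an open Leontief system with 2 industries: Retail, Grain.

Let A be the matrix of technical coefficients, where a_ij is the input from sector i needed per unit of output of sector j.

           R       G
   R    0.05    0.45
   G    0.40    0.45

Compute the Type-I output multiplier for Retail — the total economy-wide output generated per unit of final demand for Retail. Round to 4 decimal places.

m_R = 2.7737

I − A =
  [   0.95    -0.45]
  [  -0.40     0.55]
det(I−A) = (0.95)(0.55) − (-0.45)(-0.40) = 0.3425
adj(I−A) = [[0.55, 0.45], [0.40, 0.95]]
(I − A)⁻¹ = adj(I−A) / det(I−A) ≈
  [   1.60584     1.31387]
  [   1.16788     2.77372]
The output multiplier for sector j is the column-j sum of the Leontief inverse (I − A)⁻¹ = adj(I−A) / det(I−A).
Column R of adj(I−A): (0.55, 0.40); det(I−A) = 0.3425.
m_R = (0.55 + 0.40) / 0.3425 = 0.95 / 0.3425 ≈ 2.7737.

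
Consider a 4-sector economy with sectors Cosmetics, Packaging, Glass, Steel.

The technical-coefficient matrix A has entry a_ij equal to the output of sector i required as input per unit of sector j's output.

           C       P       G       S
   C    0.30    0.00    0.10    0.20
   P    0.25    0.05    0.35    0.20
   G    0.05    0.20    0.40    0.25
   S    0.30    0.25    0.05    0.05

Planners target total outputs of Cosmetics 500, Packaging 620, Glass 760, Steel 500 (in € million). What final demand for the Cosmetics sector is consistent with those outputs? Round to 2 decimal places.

d_C = 174.00

I − A =
  [   0.70     0.00    -0.10    -0.20]
  [  -0.25     0.95    -0.35    -0.20]
  [  -0.05    -0.20     0.60    -0.25]
  [  -0.30    -0.25    -0.05     0.95]
d = (I − A) x:
  d_C = (+0.70)·500 + (+0.00)·620 + (-0.10)·760 + (-0.20)·500 = 174.00
  d_P = (-0.25)·500 + (+0.95)·620 + (-0.35)·760 + (-0.20)·500 = 98.00
  d_G = (-0.05)·500 + (-0.20)·620 + (+0.60)·760 + (-0.25)·500 = 182.00
  d_S = (-0.30)·500 + (-0.25)·620 + (-0.05)·760 + (+0.95)·500 = 132.00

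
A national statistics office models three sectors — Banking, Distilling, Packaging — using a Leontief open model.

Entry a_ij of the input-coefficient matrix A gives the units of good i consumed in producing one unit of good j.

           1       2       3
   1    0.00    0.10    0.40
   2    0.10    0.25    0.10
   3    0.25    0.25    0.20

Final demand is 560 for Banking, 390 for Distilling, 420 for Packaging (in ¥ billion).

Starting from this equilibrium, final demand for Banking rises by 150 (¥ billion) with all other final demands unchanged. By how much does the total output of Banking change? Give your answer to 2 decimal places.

I − A =
  [   1.00    -0.10    -0.40]
  [  -0.10     0.75    -0.10]
  [  -0.25    -0.25     0.80]
Cofactors of I−A, C_ij = (−1)^(i+j)·(minor ij) (rows/columns in the sector order above):
  C_11 = (0.75)(0.80) − (-0.10)(-0.25) = 0.5750
  C_12 = −[(-0.10)(0.80) − (-0.10)(-0.25)] = 0.1050
  C_13 = (-0.10)(-0.25) − (0.75)(-0.25) = 0.2125
  C_21 = −[(-0.10)(0.80) − (-0.40)(-0.25)] = 0.1800
  C_22 = (1.00)(0.80) − (-0.40)(-0.25) = 0.7000
  C_23 = −[(1.00)(-0.25) − (-0.10)(-0.25)] = 0.2750
  C_31 = (-0.10)(-0.10) − (-0.40)(0.75) = 0.3100
  C_32 = −[(1.00)(-0.10) − (-0.40)(-0.10)] = 0.1400
  C_33 = (1.00)(0.75) − (-0.10)(-0.10) = 0.7400
det(I−A) = Σ_j (I−A)_1j·C_1j = (1.00)(0.5750) + (-0.10)(0.1050) + (-0.40)(0.2125) = 0.4795
adj(I−A) = Cᵀ =
  [ 0.5750   0.1800   0.3100]
  [ 0.1050   0.7000   0.1400]
  [ 0.2125   0.2750   0.7400]
(I − A)⁻¹ = adj(I−A) / det(I−A) ≈
  [   1.1992     0.3754     0.6465]
  [   0.2190     1.4599     0.2920]
  [   0.4432     0.5735     1.5433]
Δx = (I − A)⁻¹ Δd with Δd having +150 in the Banking component and 0 elsewhere.
So Δx_1 = L_11 · (+150), where L_11 = adj(I−A)_11 / det(I−A) = 0.5750 / 0.4795.
Δx_1 = 0.5750 × (+150) / 0.4795 = 86.25 / 0.4795 ≈ 179.87.

Δx_1 = 179.87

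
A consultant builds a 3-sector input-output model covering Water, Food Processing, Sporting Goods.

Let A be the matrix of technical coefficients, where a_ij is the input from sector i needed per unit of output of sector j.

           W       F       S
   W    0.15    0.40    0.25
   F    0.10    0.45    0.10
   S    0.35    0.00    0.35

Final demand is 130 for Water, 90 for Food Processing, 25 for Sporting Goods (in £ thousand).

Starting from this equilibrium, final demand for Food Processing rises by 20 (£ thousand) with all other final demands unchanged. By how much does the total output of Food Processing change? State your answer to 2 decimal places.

Δx_F = 43.11

I − A =
  [   0.85    -0.40    -0.25]
  [  -0.10     0.55    -0.10]
  [  -0.35     0.00     0.65]
Cofactors of I−A, C_ij = (−1)^(i+j)·(minor ij) (rows/columns in the sector order above):
  C_11 = (0.55)(0.65) − (-0.10)(0.00) = 0.3575
  C_12 = −[(-0.10)(0.65) − (-0.10)(-0.35)] = 0.1000
  C_13 = (-0.10)(0.00) − (0.55)(-0.35) = 0.1925
  C_21 = −[(-0.40)(0.65) − (-0.25)(0.00)] = 0.2600
  C_22 = (0.85)(0.65) − (-0.25)(-0.35) = 0.4650
  C_23 = −[(0.85)(0.00) − (-0.40)(-0.35)] = 0.1400
  C_31 = (-0.40)(-0.10) − (-0.25)(0.55) = 0.1775
  C_32 = −[(0.85)(-0.10) − (-0.25)(-0.10)] = 0.1100
  C_33 = (0.85)(0.55) − (-0.40)(-0.10) = 0.4275
det(I−A) = Σ_j (I−A)_1j·C_1j = (0.85)(0.3575) + (-0.40)(0.1000) + (-0.25)(0.1925) = 0.21575
adj(I−A) = Cᵀ =
  [ 0.3575   0.2600   0.1775]
  [ 0.1000   0.4650   0.1100]
  [ 0.1925   0.1400   0.4275]
(I − A)⁻¹ = adj(I−A) / det(I−A) ≈
  [   1.6570     1.2051     0.8227]
  [   0.4635     2.1553     0.5098]
  [   0.8922     0.6489     1.9815]
Δx = (I − A)⁻¹ Δd with Δd having +20 in the Food Processing component and 0 elsewhere.
So Δx_F = L_FF · (+20), where L_FF = adj(I−A)_FF / det(I−A) = 0.4650 / 0.21575.
Δx_F = 0.4650 × (+20) / 0.21575 = 9.30 / 0.21575 ≈ 43.11.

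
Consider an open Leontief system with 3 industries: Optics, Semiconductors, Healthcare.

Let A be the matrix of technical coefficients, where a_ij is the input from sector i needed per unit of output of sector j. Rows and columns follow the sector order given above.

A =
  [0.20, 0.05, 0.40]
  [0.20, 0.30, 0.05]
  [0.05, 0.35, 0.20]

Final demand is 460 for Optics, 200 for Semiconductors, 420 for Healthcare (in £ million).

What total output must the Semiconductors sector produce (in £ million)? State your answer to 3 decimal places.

x_S = 649.039

I − A =
  [   0.80    -0.05    -0.40]
  [  -0.20     0.70    -0.05]
  [  -0.05    -0.35     0.80]
Cofactors of I−A, C_ij = (−1)^(i+j)·(minor ij) (rows/columns in the sector order above):
  C_11 = (0.70)(0.80) − (-0.05)(-0.35) = 0.5425
  C_12 = −[(-0.20)(0.80) − (-0.05)(-0.05)] = 0.1625
  C_13 = (-0.20)(-0.35) − (0.70)(-0.05) = 0.1050
  C_21 = −[(-0.05)(0.80) − (-0.40)(-0.35)] = 0.1800
  C_22 = (0.80)(0.80) − (-0.40)(-0.05) = 0.6200
  C_23 = −[(0.80)(-0.35) − (-0.05)(-0.05)] = 0.2825
  C_31 = (-0.05)(-0.05) − (-0.40)(0.70) = 0.2825
  C_32 = −[(0.80)(-0.05) − (-0.40)(-0.20)] = 0.1200
  C_33 = (0.80)(0.70) − (-0.05)(-0.20) = 0.5500
det(I−A) = Σ_j (I−A)_1j·C_1j = (0.80)(0.5425) + (-0.05)(0.1625) + (-0.40)(0.1050) = 0.383875
adj(I−A) = Cᵀ =
  [ 0.5425   0.1800   0.2825]
  [ 0.1625   0.6200   0.1200]
  [ 0.1050   0.2825   0.5500]
(I − A)⁻¹ = adj(I−A) / det(I−A) ≈
  [   1.4132     0.4689     0.7359]
  [   0.4233     1.6151     0.3126]
  [   0.2735     0.7359     1.4328]
x = (I − A)⁻¹ d = adj(I−A)·d / det(I−A), with det(I−A) = 0.383875:
  x_O = (0.5425·460 + 0.1800·200 + 0.2825·420) / 0.383875 = 404.20 / 0.383875 ≈ 1052.947
  x_S = (0.1625·460 + 0.6200·200 + 0.1200·420) / 0.383875 = 249.15 / 0.383875 ≈ 649.039
  x_H = (0.1050·460 + 0.2825·200 + 0.5500·420) / 0.383875 = 335.80 / 0.383875 ≈ 874.764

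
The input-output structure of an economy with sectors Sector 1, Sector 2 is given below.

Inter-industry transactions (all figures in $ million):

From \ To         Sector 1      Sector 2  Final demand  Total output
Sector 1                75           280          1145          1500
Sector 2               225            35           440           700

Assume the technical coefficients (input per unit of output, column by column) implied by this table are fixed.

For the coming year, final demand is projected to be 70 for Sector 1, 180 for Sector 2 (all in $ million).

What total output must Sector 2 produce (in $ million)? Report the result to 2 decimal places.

Technical coefficients a_ij = z_ij / X_j:
  a_11 = 75/1500 = 0.05, a_21 = 225/1500 = 0.15
  a_12 = 280/700 = 0.40, a_22 = 35/700 = 0.05
I − A =
  [   0.95    -0.40]
  [  -0.15     0.95]
det(I−A) = (0.95)(0.95) − (-0.40)(-0.15) = 0.8425
adj(I−A) = [[0.95, 0.40], [0.15, 0.95]]
(I − A)⁻¹ = adj(I−A) / det(I−A) ≈
  [   1.1276     0.4748]
  [   0.1780     1.1276]
x = (I − A)⁻¹ d = adj(I−A)·d / det(I−A), with det(I−A) = 0.8425:
  x_1 = (0.95·70 + 0.40·180) / 0.8425 = 138.50 / 0.8425 ≈ 164.39
  x_2 = (0.15·70 + 0.95·180) / 0.8425 = 181.50 / 0.8425 ≈ 215.43

x_2 = 215.43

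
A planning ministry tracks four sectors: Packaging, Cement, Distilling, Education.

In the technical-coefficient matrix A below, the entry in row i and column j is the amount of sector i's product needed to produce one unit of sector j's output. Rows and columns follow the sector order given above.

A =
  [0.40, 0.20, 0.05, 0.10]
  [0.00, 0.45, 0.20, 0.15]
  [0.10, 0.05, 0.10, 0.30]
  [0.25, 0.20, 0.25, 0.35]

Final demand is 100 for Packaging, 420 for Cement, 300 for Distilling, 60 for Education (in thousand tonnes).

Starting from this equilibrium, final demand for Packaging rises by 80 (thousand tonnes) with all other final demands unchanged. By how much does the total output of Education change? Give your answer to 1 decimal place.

I − A =
  [   0.60    -0.20    -0.05    -0.10]
  [   0.00     0.55    -0.20    -0.15]
  [  -0.10    -0.05     0.90    -0.30]
  [  -0.25    -0.20    -0.25     0.65]
Compute the cofactors C_ij = (−1)^(i+j)·(3×3 minor ij) of I−A; the adjugate is their transpose:
adj(I−A) = Cᵀ =
  [ 0.233125   0.125875   0.067625   0.096125]
  [ 0.065500   0.274000   0.097375   0.118250]
  [ 0.075875   0.084250   0.175250   0.112000]
  [ 0.139000   0.165125   0.123375   0.284250]
det(I−A) = Σ_j (I−A)_1j·C_1j = (0.60)(0.233125) + (-0.20)(0.065500) + (-0.05)(0.075875) + (-0.10)(0.139000) = 0.10908125
(I − A)⁻¹ = adj(I−A) / det(I−A) ≈
  [   2.1372     1.1540     0.6200     0.8812]
  [   0.6005     2.5119     0.8927     1.0841]
  [   0.6956     0.7724     1.6066     1.0268]
  [   1.2743     1.5138     1.1310     2.6059]
Δx = (I − A)⁻¹ Δd with Δd having +80 in the Packaging component and 0 elsewhere.
So Δx_4 = L_41 · (+80), where L_41 = adj(I−A)_41 / det(I−A) = 0.139000 / 0.10908125.
Δx_4 = 0.139000 × (+80) / 0.10908125 = 11.12 / 0.10908125 ≈ 101.9.

Δx_4 = 101.9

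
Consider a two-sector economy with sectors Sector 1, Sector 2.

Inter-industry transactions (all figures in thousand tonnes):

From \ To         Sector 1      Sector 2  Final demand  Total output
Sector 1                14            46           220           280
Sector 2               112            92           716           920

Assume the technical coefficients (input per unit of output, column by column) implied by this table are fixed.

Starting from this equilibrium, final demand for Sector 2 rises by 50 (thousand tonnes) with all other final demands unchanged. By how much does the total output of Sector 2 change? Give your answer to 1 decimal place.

Δx_2 = 56.9

Technical coefficients a_ij = z_ij / X_j:
  a_11 = 14/280 = 0.05, a_21 = 112/280 = 0.40
  a_12 = 46/920 = 0.05, a_22 = 92/920 = 0.10
I − A =
  [   0.95    -0.05]
  [  -0.40     0.90]
det(I−A) = (0.95)(0.90) − (-0.05)(-0.40) = 0.8350
adj(I−A) = [[0.90, 0.05], [0.40, 0.95]]
(I − A)⁻¹ = adj(I−A) / det(I−A) ≈
  [   1.0778     0.0599]
  [   0.4790     1.1377]
Δx = (I − A)⁻¹ Δd with Δd having +50 in the Sector 2 component and 0 elsewhere.
So Δx_2 = L_22 · (+50), where L_22 = adj(I−A)_22 / det(I−A) = 0.95 / 0.8350.
Δx_2 = 0.95 × (+50) / 0.8350 = 47.50 / 0.8350 ≈ 56.9.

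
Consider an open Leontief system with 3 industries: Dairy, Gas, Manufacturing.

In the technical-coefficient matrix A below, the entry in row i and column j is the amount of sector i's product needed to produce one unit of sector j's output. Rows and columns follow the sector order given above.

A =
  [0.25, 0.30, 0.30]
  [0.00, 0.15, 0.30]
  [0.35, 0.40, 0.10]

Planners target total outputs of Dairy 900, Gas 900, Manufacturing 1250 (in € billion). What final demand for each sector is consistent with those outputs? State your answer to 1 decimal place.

I − A =
  [   0.75    -0.30    -0.30]
  [   0.00     0.85    -0.30]
  [  -0.35    -0.40     0.90]
d = (I − A) x:
  d_D = (+0.75)·900 + (-0.30)·900 + (-0.30)·1250 = 30.0
  d_G = (+0.00)·900 + (+0.85)·900 + (-0.30)·1250 = 390.0
  d_M = (-0.35)·900 + (-0.40)·900 + (+0.90)·1250 = 450.0

d_D = 30.0, d_G = 390.0, d_M = 450.0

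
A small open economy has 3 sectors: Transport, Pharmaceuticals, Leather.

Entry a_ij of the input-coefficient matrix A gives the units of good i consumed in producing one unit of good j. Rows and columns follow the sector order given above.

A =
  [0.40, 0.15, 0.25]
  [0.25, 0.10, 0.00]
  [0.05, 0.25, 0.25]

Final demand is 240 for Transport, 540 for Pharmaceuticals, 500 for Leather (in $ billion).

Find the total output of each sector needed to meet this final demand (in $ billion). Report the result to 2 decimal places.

x_T = 1054.29, x_P = 892.86, x_L = 1034.57

I − A =
  [   0.60    -0.15    -0.25]
  [  -0.25     0.90     0.00]
  [  -0.05    -0.25     0.75]
Cofactors of I−A, C_ij = (−1)^(i+j)·(minor ij) (rows/columns in the sector order above):
  C_11 = (0.90)(0.75) − (0.00)(-0.25) = 0.6750
  C_12 = −[(-0.25)(0.75) − (0.00)(-0.05)] = 0.1875
  C_13 = (-0.25)(-0.25) − (0.90)(-0.05) = 0.1075
  C_21 = −[(-0.15)(0.75) − (-0.25)(-0.25)] = 0.1750
  C_22 = (0.60)(0.75) − (-0.25)(-0.05) = 0.4375
  C_23 = −[(0.60)(-0.25) − (-0.15)(-0.05)] = 0.1575
  C_31 = (-0.15)(0.00) − (-0.25)(0.90) = 0.2250
  C_32 = −[(0.60)(0.00) − (-0.25)(-0.25)] = 0.0625
  C_33 = (0.60)(0.90) − (-0.15)(-0.25) = 0.5025
det(I−A) = Σ_j (I−A)_1j·C_1j = (0.60)(0.6750) + (-0.15)(0.1875) + (-0.25)(0.1075) = 0.3500
adj(I−A) = Cᵀ =
  [ 0.6750   0.1750   0.2250]
  [ 0.1875   0.4375   0.0625]
  [ 0.1075   0.1575   0.5025]
(I − A)⁻¹ = adj(I−A) / det(I−A) ≈
  [   1.9286     0.5000     0.6429]
  [   0.5357     1.2500     0.1786]
  [   0.3071     0.4500     1.4357]
x = (I − A)⁻¹ d = adj(I−A)·d / det(I−A), with det(I−A) = 0.3500:
  x_T = (0.6750·240 + 0.1750·540 + 0.2250·500) / 0.3500 = 369.00 / 0.3500 ≈ 1054.29
  x_P = (0.1875·240 + 0.4375·540 + 0.0625·500) / 0.3500 = 312.50 / 0.3500 ≈ 892.86
  x_L = (0.1075·240 + 0.1575·540 + 0.5025·500) / 0.3500 = 362.10 / 0.3500 ≈ 1034.57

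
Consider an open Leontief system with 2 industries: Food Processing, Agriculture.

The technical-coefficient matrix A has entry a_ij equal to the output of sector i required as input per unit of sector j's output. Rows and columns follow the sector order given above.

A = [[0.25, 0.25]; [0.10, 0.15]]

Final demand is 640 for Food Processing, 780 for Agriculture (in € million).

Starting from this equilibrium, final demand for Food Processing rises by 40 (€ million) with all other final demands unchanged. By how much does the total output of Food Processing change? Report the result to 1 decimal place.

Δx_1 = 55.5

I − A =
  [   0.75    -0.25]
  [  -0.10     0.85]
det(I−A) = (0.75)(0.85) − (-0.25)(-0.10) = 0.6125
adj(I−A) = [[0.85, 0.25], [0.10, 0.75]]
(I − A)⁻¹ = adj(I−A) / det(I−A) ≈
  [   1.3878     0.4082]
  [   0.1633     1.2245]
Δx = (I − A)⁻¹ Δd with Δd having +40 in the Food Processing component and 0 elsewhere.
So Δx_1 = L_11 · (+40), where L_11 = adj(I−A)_11 / det(I−A) = 0.85 / 0.6125.
Δx_1 = 0.85 × (+40) / 0.6125 = 34.00 / 0.6125 ≈ 55.5.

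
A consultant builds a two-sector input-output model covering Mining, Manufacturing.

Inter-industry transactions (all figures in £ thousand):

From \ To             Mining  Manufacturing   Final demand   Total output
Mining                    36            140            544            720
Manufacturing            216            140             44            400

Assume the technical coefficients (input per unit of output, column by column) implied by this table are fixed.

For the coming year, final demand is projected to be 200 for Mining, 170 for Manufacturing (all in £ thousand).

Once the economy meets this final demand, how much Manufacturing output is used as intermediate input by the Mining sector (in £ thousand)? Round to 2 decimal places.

z_21 = 110.93

Technical coefficients a_ij = z_ij / X_j:
  a_11 = 36/720 = 0.05, a_21 = 216/720 = 0.30
  a_12 = 140/400 = 0.35, a_22 = 140/400 = 0.35
I − A =
  [   0.95    -0.35]
  [  -0.30     0.65]
det(I−A) = (0.95)(0.65) − (-0.35)(-0.30) = 0.5125
adj(I−A) = [[0.65, 0.35], [0.30, 0.95]]
(I − A)⁻¹ = adj(I−A) / det(I−A) ≈
  [   1.2683     0.6829]
  [   0.5854     1.8537]
First solve x = (I − A)⁻¹ d = adj(I−A)·d / det(I−A); in particular x_1 = (0.65·200 + 0.35·170) / 0.5125 = 189.50 / 0.5125 ≈ 369.7561.
Intermediate flow from 2 to 1: z_21 = a_21 · x_1 = 0.30 × 189.50 / 0.5125 = 56.85 / 0.5125 ≈ 110.93.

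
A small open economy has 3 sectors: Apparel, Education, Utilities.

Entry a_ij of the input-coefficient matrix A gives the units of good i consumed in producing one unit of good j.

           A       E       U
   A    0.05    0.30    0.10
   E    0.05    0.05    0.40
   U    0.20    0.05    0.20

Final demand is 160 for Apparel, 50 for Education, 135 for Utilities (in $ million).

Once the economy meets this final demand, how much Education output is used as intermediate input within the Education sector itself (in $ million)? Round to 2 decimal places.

z_EE = 8.35

I − A =
  [   0.95    -0.30    -0.10]
  [  -0.05     0.95    -0.40]
  [  -0.20    -0.05     0.80]
Cofactors of I−A, C_ij = (−1)^(i+j)·(minor ij) (rows/columns in the sector order above):
  C_11 = (0.95)(0.80) − (-0.40)(-0.05) = 0.7400
  C_12 = −[(-0.05)(0.80) − (-0.40)(-0.20)] = 0.1200
  C_13 = (-0.05)(-0.05) − (0.95)(-0.20) = 0.1925
  C_21 = −[(-0.30)(0.80) − (-0.10)(-0.05)] = 0.2450
  C_22 = (0.95)(0.80) − (-0.10)(-0.20) = 0.7400
  C_23 = −[(0.95)(-0.05) − (-0.30)(-0.20)] = 0.1075
  C_31 = (-0.30)(-0.40) − (-0.10)(0.95) = 0.2150
  C_32 = −[(0.95)(-0.40) − (-0.10)(-0.05)] = 0.3850
  C_33 = (0.95)(0.95) − (-0.30)(-0.05) = 0.8875
det(I−A) = Σ_j (I−A)_1j·C_1j = (0.95)(0.7400) + (-0.30)(0.1200) + (-0.10)(0.1925) = 0.64775
adj(I−A) = Cᵀ =
  [ 0.7400   0.2450   0.2150]
  [ 0.1200   0.7400   0.3850]
  [ 0.1925   0.1075   0.8875]
(I − A)⁻¹ = adj(I−A) / det(I−A) ≈
  [   1.1424     0.3782     0.3319]
  [   0.1853     1.1424     0.5944]
  [   0.2972     0.1660     1.3701]
First solve x = (I − A)⁻¹ d = adj(I−A)·d / det(I−A); in particular x_E = (0.1200·160 + 0.7400·50 + 0.3850·135) / 0.64775 = 108.175 / 0.64775 ≈ 167.0012.
Intermediate flow from E to E: z_EE = a_EE · x_E = 0.05 × 108.175 / 0.64775 = 5.40875 / 0.64775 ≈ 8.35.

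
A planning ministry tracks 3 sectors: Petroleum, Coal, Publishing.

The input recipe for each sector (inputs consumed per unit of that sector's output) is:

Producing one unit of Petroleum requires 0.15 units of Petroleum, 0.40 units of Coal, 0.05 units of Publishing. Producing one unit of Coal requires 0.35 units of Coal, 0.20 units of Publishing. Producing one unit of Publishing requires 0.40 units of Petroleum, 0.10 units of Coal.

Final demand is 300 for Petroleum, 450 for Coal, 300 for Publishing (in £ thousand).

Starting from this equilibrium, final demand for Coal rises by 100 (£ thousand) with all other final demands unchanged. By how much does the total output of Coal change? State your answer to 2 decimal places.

Δx_2 = 169.22

I − A =
  [   0.85     0.00    -0.40]
  [  -0.40     0.65    -0.10]
  [  -0.05    -0.20     1.00]
Cofactors of I−A, C_ij = (−1)^(i+j)·(minor ij) (rows/columns in the sector order above):
  C_11 = (0.65)(1.00) − (-0.10)(-0.20) = 0.6300
  C_12 = −[(-0.40)(1.00) − (-0.10)(-0.05)] = 0.4050
  C_13 = (-0.40)(-0.20) − (0.65)(-0.05) = 0.1125
  C_21 = −[(0.00)(1.00) − (-0.40)(-0.20)] = 0.0800
  C_22 = (0.85)(1.00) − (-0.40)(-0.05) = 0.8300
  C_23 = −[(0.85)(-0.20) − (0.00)(-0.05)] = 0.1700
  C_31 = (0.00)(-0.10) − (-0.40)(0.65) = 0.2600
  C_32 = −[(0.85)(-0.10) − (-0.40)(-0.40)] = 0.2450
  C_33 = (0.85)(0.65) − (0.00)(-0.40) = 0.5525
det(I−A) = Σ_j (I−A)_1j·C_1j = (0.85)(0.6300) + (0.00)(0.4050) + (-0.40)(0.1125) = 0.4905
adj(I−A) = Cᵀ =
  [ 0.6300   0.0800   0.2600]
  [ 0.4050   0.8300   0.2450]
  [ 0.1125   0.1700   0.5525]
(I − A)⁻¹ = adj(I−A) / det(I−A) ≈
  [   1.2844     0.1631     0.5301]
  [   0.8257     1.6922     0.4995]
  [   0.2294     0.3466     1.1264]
Δx = (I − A)⁻¹ Δd with Δd having +100 in the Coal component and 0 elsewhere.
So Δx_2 = L_22 · (+100), where L_22 = adj(I−A)_22 / det(I−A) = 0.8300 / 0.4905.
Δx_2 = 0.8300 × (+100) / 0.4905 = 83.00 / 0.4905 ≈ 169.22.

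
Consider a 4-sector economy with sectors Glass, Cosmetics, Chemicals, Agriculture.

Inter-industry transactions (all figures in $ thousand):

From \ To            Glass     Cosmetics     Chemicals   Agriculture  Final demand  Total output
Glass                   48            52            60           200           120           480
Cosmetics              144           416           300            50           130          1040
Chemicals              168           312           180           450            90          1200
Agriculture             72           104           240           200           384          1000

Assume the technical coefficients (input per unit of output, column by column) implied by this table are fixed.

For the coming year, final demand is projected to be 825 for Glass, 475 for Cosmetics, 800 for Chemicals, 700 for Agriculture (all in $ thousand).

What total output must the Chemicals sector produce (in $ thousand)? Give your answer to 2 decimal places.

Technical coefficients a_ij = z_ij / X_j:
  a_11 = 48/480 = 0.10, a_21 = 144/480 = 0.30, a_31 = 168/480 = 0.35, a_41 = 72/480 = 0.15
  a_12 = 52/1040 = 0.05, a_22 = 416/1040 = 0.40, a_32 = 312/1040 = 0.30, a_42 = 104/1040 = 0.10
  a_13 = 60/1200 = 0.05, a_23 = 300/1200 = 0.25, a_33 = 180/1200 = 0.15, a_43 = 240/1200 = 0.20
  a_14 = 200/1000 = 0.20, a_24 = 50/1000 = 0.05, a_34 = 450/1000 = 0.45, a_44 = 200/1000 = 0.20
I − A =
  [   0.90    -0.05    -0.05    -0.20]
  [  -0.30     0.60    -0.25    -0.05]
  [  -0.35    -0.30     0.85    -0.45]
  [  -0.15    -0.10    -0.20     0.80]
Compute the cofactors C_ij = (−1)^(i+j)·(3×3 minor ij) of I−A; the adjugate is their transpose:
adj(I−A) = Cᵀ =
  [ 0.275500   0.072750   0.063250   0.109000]
  [ 0.273750   0.474125   0.205875   0.213875]
  [ 0.294500   0.271875   0.391125   0.310625]
  [ 0.159500   0.140875   0.135375   0.359375]
det(I−A) = Σ_j (I−A)_1j·C_1j = (0.90)(0.275500) + (-0.05)(0.273750) + (-0.05)(0.294500) + (-0.20)(0.159500) = 0.1876375
(I − A)⁻¹ = adj(I−A) / det(I−A) ≈
  [   1.4683     0.3877     0.3371     0.5809]
  [   1.4589     2.5268     1.0972     1.1398]
  [   1.5695     1.4489     2.0845     1.6555]
  [   0.8500     0.7508     0.7215     1.9153]
x = (I − A)⁻¹ d = adj(I−A)·d / det(I−A), with det(I−A) = 0.1876375:
  x_1 = (0.275500·825 + 0.072750·475 + 0.063250·800 + 0.109000·700) / 0.1876375 = 388.74375 / 0.1876375 ≈ 2071.78
  x_2 = (0.273750·825 + 0.474125·475 + 0.205875·800 + 0.213875·700) / 0.1876375 = 765.465625 / 0.1876375 ≈ 4079.49
  x_3 = (0.294500·825 + 0.271875·475 + 0.391125·800 + 0.310625·700) / 0.1876375 = 902.440625 / 0.1876375 ≈ 4809.49
  x_4 = (0.159500·825 + 0.140875·475 + 0.135375·800 + 0.359375·700) / 0.1876375 = 558.365625 / 0.1876375 ≈ 2975.77

x_3 = 4809.49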